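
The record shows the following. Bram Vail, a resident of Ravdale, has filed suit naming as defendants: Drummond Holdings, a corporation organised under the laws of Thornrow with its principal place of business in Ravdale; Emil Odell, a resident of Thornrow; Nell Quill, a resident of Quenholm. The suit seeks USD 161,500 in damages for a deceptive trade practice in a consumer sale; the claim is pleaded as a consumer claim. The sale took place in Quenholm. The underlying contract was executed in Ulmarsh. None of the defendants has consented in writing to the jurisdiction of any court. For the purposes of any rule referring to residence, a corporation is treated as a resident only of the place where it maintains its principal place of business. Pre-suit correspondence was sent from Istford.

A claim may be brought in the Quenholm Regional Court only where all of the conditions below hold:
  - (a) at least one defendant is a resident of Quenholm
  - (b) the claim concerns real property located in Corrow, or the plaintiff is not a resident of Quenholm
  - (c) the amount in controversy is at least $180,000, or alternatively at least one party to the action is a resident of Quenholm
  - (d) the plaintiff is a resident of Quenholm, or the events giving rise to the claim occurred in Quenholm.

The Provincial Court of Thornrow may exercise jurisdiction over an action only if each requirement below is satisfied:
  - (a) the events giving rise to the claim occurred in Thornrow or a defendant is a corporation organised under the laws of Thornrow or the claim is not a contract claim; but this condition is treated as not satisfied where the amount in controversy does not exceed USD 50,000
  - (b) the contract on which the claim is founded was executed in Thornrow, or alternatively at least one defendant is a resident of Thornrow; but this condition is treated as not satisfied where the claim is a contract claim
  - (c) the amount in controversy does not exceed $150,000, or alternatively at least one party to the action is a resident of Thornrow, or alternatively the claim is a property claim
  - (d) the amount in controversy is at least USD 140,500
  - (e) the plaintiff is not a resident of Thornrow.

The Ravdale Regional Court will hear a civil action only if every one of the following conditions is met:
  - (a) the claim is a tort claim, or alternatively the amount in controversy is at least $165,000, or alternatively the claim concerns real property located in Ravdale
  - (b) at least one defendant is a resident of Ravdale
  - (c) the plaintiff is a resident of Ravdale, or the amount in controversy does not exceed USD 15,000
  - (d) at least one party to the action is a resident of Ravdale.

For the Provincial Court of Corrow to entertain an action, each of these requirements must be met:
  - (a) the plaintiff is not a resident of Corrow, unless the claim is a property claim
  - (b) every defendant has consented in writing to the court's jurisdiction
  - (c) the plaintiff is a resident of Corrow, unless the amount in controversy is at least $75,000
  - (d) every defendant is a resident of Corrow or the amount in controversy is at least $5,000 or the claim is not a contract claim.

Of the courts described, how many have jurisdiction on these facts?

The Quenholm Regional Court:
  (a) Nell Quill resides in Quenholm. Condition met.
  (b) The plaintiff resides in Ravdale, which is not Quenholm, which satisfies one of the alternatives. Condition met.
  (c) Nell Quill resides in Quenholm, which satisfies one of the alternatives. Condition met.
  (d) The operative events occurred in Quenholm — that alternative is enough. Met.
  → Every requirement is satisfied — jurisdiction.
The Provincial Court of Thornrow:
  (a) Drummond Holdings is organised under the laws of Thornrow, so this disjunct is met. The exception is not triggered, since the amount in controversy is $161,500, above the $50,000 ceiling. Met.
  (b) Emil Odell resides in Thornrow — that alternative is enough. The carve-out does not apply: the claim is a consumer claim, not a contract claim. Met.
  (c) Emil Odell resides in Thornrow, which satisfies one of the alternatives. Condition met.
  (d) The amount in controversy is $161,500, which meets the USD 140,500 floor. Met.
  (e) The plaintiff resides in Ravdale, which is not Thornrow. Met.
  → The court has jurisdiction.
The Ravdale Regional Court:
  (a) The claim is a consumer claim, not a tort claim; the amount in controversy is 161,500 dollars, below the $165,000 floor; the claim does not concern real property — none of the alternatives is met. Fails.
  (b) Drummond Holdings resides in Ravdale. Satisfied.
  (c) The plaintiff resides in Ravdale, which satisfies one of the alternatives. Met.
  (d) Bram Vail resides in Ravdale. Satisfied.
  → The court lacks jurisdiction.
The Provincial Court of Corrow:
  (a) The plaintiff resides in Ravdale, which is not Corrow. Met.
  (b) No such written consent has been filed. Not met.
  (c) The plaintiff resides in Ravdale, not Corrow. But the amount in controversy is 161,500 dollars, which meets the $75,000 floor, and the 'unless' clause therefore excuses the requirement. Satisfied.
  (d) The amount in controversy is 161,500 dollars, which meets the 5,000 dollars floor, which satisfies one of the alternatives. Satisfied.
  → Not every requirement is met — no jurisdiction.
Courts with jurisdiction: the Quenholm Regional Court, the Provincial Court of Thornrow — 2 in total.

2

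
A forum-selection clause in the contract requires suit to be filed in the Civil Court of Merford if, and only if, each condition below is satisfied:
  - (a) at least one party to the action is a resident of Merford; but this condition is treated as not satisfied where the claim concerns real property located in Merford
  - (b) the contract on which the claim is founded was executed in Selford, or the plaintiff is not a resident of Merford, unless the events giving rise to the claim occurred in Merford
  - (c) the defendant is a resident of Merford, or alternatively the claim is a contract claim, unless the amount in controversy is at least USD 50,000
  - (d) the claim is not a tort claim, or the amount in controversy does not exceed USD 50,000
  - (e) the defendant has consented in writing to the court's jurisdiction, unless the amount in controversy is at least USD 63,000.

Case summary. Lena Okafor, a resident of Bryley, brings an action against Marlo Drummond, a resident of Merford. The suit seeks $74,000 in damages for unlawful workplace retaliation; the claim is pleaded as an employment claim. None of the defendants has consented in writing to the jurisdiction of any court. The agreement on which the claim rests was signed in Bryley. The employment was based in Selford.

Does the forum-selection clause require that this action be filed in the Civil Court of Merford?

The Civil Court of Merford:
  (a) Marlo Drummond resides in Merford. And the carve-out is inapplicable — the claim does not concern real property. Satisfied.
  (b) The plaintiff resides in Bryley, which is not Merford, which satisfies one of the alternatives. Condition met.
  (c) The defendant resides in Merford, so one alternative holds. Condition met.
  (d) The claim is an employment claim, not a tort claim, so one alternative holds. Condition met.
  (e) No such written consent has been filed. The proviso rescues it, though: the amount in controversy is 74,000 dollars, which meets the USD 63,000 floor. Met.
  → Forum clause is triggered.

Yes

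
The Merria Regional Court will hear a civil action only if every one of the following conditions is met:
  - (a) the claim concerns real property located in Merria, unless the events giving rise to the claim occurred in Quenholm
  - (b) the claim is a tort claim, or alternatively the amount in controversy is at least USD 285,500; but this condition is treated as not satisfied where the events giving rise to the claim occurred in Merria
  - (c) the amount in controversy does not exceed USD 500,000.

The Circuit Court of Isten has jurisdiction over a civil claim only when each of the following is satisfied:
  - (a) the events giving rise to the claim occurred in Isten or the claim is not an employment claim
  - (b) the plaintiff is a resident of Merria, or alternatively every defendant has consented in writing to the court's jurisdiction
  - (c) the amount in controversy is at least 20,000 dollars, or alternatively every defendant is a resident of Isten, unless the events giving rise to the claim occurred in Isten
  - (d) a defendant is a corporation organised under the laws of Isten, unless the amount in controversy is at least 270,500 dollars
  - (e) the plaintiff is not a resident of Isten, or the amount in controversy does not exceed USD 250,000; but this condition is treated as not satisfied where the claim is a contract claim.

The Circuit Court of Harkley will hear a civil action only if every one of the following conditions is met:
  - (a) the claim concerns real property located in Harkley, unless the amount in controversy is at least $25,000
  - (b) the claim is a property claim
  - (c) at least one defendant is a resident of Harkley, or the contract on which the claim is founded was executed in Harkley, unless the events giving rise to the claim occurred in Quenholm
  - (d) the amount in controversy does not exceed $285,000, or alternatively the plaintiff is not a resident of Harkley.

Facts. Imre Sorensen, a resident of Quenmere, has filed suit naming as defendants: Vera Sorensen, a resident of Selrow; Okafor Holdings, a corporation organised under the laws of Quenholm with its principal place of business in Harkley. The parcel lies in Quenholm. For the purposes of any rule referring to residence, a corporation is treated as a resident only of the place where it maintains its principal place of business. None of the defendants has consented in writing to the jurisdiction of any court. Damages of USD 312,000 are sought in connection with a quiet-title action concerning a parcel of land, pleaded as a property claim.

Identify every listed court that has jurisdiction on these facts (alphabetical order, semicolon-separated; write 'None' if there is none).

the Circuit Court of Harkley; the Merria Regional Court

The Merria Regional Court:
  (a) The property lies in Quenholm, not Merria. But the operative events occurred in Quenholm, and the 'unless' clause therefore excuses the requirement. Met.
  (b) The amount in controversy is $312,000, which meets the USD 285,500 floor — that alternative is enough. The exception is not triggered, since the operative events occurred in Quenholm, not Merria. Met.
  (c) The amount in controversy is $312,000, within the $500,000 ceiling. Satisfied.
  → Every requirement is satisfied — jurisdiction.
The Circuit Court of Isten:
  (a) The claim is a property claim, not an employment claim, so one alternative holds. Condition met.
  (b) The plaintiff resides in Quenmere, not Merria; no such written consent has been filed — every alternative fails. Not met.
  (c) The amount in controversy is USD 312,000, which meets the 20,000 dollars floor, so one alternative holds. Condition met.
  (d) The corporate defendant(s) are organised in Quenholm, not Isten. However, the amount in controversy is USD 312,000, which meets the 270,500 dollars floor, so the 'unless' proviso supplies this condition. Condition met.
  (e) The plaintiff resides in Quenmere, which is not Isten — that alternative is enough. And the carve-out is inapplicable — the claim is a property claim, not a contract claim. Satisfied.
  → The court lacks jurisdiction.
The Circuit Court of Harkley:
  (a) The property lies in Quenholm, not Harkley. The proviso rescues it, though: the amount in controversy is USD 312,000, which meets the 25,000 dollars floor. Satisfied.
  (b) The claim is a property claim. Satisfied.
  (c) Okafor Holdings resides in Harkley, so this disjunct is met. Met.
  (d) The plaintiff resides in Quenmere, which is not Harkley — that alternative is enough. Met.
  → Every requirement is satisfied — jurisdiction.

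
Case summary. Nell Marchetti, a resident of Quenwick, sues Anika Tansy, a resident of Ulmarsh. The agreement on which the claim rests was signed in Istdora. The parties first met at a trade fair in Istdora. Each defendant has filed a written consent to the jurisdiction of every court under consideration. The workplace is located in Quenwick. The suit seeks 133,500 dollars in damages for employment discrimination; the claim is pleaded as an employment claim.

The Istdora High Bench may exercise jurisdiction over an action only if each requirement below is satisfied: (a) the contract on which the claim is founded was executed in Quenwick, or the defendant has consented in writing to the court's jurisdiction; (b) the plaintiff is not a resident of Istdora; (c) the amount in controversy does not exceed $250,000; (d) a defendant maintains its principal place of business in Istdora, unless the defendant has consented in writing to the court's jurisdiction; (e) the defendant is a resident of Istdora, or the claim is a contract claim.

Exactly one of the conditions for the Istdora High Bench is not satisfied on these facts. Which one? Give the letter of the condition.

The Istdora High Bench:
  (a) Every defendant has filed written consent, so one alternative holds. Condition met.
  (b) The plaintiff resides in Quenwick, which is not Istdora. Satisfied.
  (c) The amount in controversy is 133,500 dollars, within the $250,000 ceiling. Met.
  (d) No defendant is a corporation. The proviso rescues it, though: every defendant has filed written consent. Satisfied.
  (e) The defendant resides in Ulmarsh, not Istdora; the claim is an employment claim, not a contract claim — none of the alternatives is met. Not met.
Only condition (e) fails.

(e)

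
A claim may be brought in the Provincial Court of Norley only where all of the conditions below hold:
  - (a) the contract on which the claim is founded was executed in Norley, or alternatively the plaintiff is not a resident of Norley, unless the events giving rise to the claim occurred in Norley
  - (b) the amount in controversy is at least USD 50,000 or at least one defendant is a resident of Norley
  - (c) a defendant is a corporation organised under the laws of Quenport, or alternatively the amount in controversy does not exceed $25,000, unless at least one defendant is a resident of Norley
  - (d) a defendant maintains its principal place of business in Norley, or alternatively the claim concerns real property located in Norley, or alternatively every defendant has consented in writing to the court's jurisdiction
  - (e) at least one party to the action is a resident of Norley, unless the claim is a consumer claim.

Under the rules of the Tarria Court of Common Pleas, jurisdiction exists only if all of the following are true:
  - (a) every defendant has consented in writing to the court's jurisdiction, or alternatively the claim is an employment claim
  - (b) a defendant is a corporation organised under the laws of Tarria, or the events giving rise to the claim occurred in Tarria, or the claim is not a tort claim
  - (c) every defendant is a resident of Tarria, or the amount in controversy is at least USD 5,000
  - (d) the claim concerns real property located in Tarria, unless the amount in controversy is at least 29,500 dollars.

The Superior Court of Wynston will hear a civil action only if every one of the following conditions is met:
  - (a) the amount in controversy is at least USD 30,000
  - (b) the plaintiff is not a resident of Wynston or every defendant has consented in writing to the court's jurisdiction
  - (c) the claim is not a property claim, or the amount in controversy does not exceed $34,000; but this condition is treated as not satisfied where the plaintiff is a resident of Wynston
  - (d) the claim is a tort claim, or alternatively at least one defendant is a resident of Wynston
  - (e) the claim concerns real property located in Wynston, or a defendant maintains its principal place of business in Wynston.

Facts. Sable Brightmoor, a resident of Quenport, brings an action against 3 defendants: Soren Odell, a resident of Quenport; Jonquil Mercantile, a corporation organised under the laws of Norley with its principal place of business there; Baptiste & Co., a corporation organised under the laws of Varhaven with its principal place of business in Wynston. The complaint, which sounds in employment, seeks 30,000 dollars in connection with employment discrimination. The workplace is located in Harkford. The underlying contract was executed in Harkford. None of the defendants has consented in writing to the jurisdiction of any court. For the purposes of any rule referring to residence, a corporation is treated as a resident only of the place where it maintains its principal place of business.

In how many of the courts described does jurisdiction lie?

The Provincial Court of Norley:
  (a) The plaintiff resides in Quenport, which is not Norley, so one alternative holds. Condition met.
  (b) Jonquil Mercantile resides in Norley, so this disjunct is met. Condition met.
  (c) The corporate defendant(s) are organised in Norley, Varhaven, not Quenport; the amount in controversy is USD 30,000, above the $25,000 ceiling — every alternative fails. But Jonquil Mercantile resides in Norley, and the 'unless' clause therefore excuses the requirement. Satisfied.
  (d) Jonquil Mercantile has its principal place of business in Norley, which satisfies one of the alternatives. Condition met.
  (e) Jonquil Mercantile resides in Norley. Condition met.
  → All conditions met; jurisdiction exists.
The Tarria Court of Common Pleas:
  (a) The claim is an employment claim, so this disjunct is met. Satisfied.
  (b) The claim is an employment claim, not a tort claim, so this disjunct is met. Condition met.
  (c) The amount in controversy is USD 30,000, which meets the USD 5,000 floor — that alternative is enough. Met.
  (d) The claim does not concern real property. However, the amount in controversy is 30,000 dollars, which meets the 29,500 dollars floor, so the 'unless' proviso supplies this condition. Condition met.
  → All conditions met; jurisdiction exists.
The Superior Court of Wynston:
  (a) The amount in controversy is $30,000, which meets the USD 30,000 floor. Satisfied.
  (b) The plaintiff resides in Quenport, which is not Wynston, which satisfies one of the alternatives. Met.
  (c) The claim is an employment claim, not a property claim, which satisfies one of the alternatives. The carve-out does not apply: the plaintiff resides in Quenport, not Wynston. Satisfied.
  (d) Baptiste & Co. resides in Wynston, so this disjunct is met. Met.
  (e) Baptiste & Co. has its principal place of business in Wynston — that alternative is enough. Met.
  → All conditions met; jurisdiction exists.
Courts with jurisdiction: the Provincial Court of Norley, the Tarria Court of Common Pleas, the Superior Court of Wynston — 3 in total.

3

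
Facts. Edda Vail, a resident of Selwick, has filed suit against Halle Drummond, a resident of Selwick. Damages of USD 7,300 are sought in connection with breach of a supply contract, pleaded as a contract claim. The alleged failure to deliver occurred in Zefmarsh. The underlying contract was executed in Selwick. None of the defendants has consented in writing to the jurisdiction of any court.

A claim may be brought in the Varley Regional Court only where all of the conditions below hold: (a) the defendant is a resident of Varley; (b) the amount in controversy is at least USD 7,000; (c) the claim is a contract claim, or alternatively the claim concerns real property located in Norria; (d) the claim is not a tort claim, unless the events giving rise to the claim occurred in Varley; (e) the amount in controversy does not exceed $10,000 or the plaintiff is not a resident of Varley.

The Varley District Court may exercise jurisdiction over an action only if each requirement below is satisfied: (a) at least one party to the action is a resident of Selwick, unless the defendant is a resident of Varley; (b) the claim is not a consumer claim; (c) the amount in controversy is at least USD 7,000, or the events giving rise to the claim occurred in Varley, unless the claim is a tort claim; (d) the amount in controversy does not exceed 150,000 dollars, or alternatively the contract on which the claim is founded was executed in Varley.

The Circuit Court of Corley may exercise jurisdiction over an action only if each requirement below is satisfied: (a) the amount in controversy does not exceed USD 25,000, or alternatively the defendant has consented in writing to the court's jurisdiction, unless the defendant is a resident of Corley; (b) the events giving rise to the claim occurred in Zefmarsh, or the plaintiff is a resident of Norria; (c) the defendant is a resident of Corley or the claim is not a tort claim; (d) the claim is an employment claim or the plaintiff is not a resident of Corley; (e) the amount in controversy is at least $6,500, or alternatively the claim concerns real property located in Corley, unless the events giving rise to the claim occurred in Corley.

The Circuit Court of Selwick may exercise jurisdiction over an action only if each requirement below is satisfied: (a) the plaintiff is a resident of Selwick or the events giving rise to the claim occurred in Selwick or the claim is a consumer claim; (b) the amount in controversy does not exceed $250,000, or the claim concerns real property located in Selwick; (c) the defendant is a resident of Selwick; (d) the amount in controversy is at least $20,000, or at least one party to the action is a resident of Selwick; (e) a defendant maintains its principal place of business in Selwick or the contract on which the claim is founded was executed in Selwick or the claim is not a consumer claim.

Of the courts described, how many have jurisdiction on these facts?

The Varley Regional Court:
  (a) The defendant resides in Selwick, not Varley. Not satisfied.
  (b) The amount in controversy is USD 7,300, which meets the USD 7,000 floor. Condition met.
  (c) The claim is a contract claim, so one alternative holds. Condition met.
  (d) The claim is a contract claim, not a tort claim. Satisfied.
  (e) The amount in controversy is 7,300 dollars, within the $10,000 ceiling — that alternative is enough. Met.
  → At least one condition fails; no jurisdiction.
The Varley District Court:
  (a) Edda Vail resides in Selwick. Satisfied.
  (b) The claim is a contract claim, not a consumer claim. Satisfied.
  (c) The amount in controversy is USD 7,300, which meets the 7,000 dollars floor, so this disjunct is met. Condition met.
  (d) The amount in controversy is $7,300, within the $150,000 ceiling — that alternative is enough. Condition met.
  → Every requirement is satisfied — jurisdiction.
The Circuit Court of Corley:
  (a) The amount in controversy is $7,300, within the USD 25,000 ceiling, which satisfies one of the alternatives. Satisfied.
  (b) The operative events occurred in Zefmarsh, which satisfies one of the alternatives. Met.
  (c) The claim is a contract claim, not a tort claim, which satisfies one of the alternatives. Satisfied.
  (d) The plaintiff resides in Selwick, which is not Corley, which satisfies one of the alternatives. Satisfied.
  (e) The amount in controversy is USD 7,300, which meets the $6,500 floor, which satisfies one of the alternatives. Satisfied.
  → Jurisdiction lies.
The Circuit Court of Selwick:
  (a) The plaintiff resides in Selwick, which satisfies one of the alternatives. Met.
  (b) The amount in controversy is $7,300, within the 250,000 dollars ceiling, so this disjunct is met. Met.
  (c) The defendant resides in Selwick. Satisfied.
  (d) Edda Vail resides in Selwick, which satisfies one of the alternatives. Satisfied.
  (e) The contract was executed in Selwick, so this disjunct is met. Met.
  → The court has jurisdiction.
Courts with jurisdiction: the Varley District Court, the Circuit Court of Corley, the Circuit Court of Selwick — 3 in total.

3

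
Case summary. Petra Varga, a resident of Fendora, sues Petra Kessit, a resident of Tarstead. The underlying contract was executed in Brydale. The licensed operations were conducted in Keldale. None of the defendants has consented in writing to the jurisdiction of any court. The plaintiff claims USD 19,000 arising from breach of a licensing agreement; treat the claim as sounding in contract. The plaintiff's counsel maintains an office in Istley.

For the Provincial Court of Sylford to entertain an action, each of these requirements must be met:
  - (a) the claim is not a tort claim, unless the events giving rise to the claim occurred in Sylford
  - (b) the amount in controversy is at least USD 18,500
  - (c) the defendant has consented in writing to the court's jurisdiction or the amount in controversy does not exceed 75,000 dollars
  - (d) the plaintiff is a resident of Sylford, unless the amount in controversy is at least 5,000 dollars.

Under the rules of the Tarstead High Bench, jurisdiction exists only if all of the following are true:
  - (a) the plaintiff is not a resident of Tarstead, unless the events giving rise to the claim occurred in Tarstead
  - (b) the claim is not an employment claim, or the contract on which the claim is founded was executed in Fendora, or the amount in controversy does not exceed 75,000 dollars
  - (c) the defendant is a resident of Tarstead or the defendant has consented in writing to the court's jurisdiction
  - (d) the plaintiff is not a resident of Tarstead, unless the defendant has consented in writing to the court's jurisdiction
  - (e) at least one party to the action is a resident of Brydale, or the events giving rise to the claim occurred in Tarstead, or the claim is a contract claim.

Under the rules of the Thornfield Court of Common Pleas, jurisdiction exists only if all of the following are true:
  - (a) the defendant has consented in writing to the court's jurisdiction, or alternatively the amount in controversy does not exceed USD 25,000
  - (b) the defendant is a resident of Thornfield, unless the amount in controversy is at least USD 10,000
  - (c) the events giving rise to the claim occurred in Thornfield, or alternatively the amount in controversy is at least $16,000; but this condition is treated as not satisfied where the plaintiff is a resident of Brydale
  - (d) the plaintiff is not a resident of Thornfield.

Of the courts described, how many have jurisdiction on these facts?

3

The Provincial Court of Sylford:
  (a) The claim is a contract claim, not a tort claim. Satisfied.
  (b) The amount in controversy is USD 19,000, which meets the USD 18,500 floor. Met.
  (c) The amount in controversy is $19,000, within the $75,000 ceiling — that alternative is enough. Met.
  (d) The plaintiff resides in Fendora, not Sylford. The proviso rescues it, though: the amount in controversy is USD 19,000, which meets the USD 5,000 floor. Condition met.
  → Every requirement is satisfied — jurisdiction.
The Tarstead High Bench:
  (a) The plaintiff resides in Fendora, which is not Tarstead. Condition met.
  (b) The claim is a contract claim, not an employment claim, so this disjunct is met. Met.
  (c) The defendant resides in Tarstead, so one alternative holds. Satisfied.
  (d) The plaintiff resides in Fendora, which is not Tarstead. Condition met.
  (e) The claim is a contract claim, so this disjunct is met. Met.
  → The court has jurisdiction.
The Thornfield Court of Common Pleas:
  (a) The amount in controversy is 19,000 dollars, within the $25,000 ceiling, so this disjunct is met. Condition met.
  (b) The defendant resides in Tarstead, not Thornfield. But the amount in controversy is USD 19,000, which meets the $10,000 floor, and the 'unless' clause therefore excuses the requirement. Satisfied.
  (c) The amount in controversy is 19,000 dollars, which meets the $16,000 floor, so this disjunct is met. And the carve-out is inapplicable — the plaintiff resides in Fendora, not Brydale. Satisfied.
  (d) The plaintiff resides in Fendora, which is not Thornfield. Satisfied.
  → Jurisdiction lies.
Courts with jurisdiction: the Provincial Court of Sylford, the Tarstead High Bench, the Thornfield Court of Common Pleas — 3 in total.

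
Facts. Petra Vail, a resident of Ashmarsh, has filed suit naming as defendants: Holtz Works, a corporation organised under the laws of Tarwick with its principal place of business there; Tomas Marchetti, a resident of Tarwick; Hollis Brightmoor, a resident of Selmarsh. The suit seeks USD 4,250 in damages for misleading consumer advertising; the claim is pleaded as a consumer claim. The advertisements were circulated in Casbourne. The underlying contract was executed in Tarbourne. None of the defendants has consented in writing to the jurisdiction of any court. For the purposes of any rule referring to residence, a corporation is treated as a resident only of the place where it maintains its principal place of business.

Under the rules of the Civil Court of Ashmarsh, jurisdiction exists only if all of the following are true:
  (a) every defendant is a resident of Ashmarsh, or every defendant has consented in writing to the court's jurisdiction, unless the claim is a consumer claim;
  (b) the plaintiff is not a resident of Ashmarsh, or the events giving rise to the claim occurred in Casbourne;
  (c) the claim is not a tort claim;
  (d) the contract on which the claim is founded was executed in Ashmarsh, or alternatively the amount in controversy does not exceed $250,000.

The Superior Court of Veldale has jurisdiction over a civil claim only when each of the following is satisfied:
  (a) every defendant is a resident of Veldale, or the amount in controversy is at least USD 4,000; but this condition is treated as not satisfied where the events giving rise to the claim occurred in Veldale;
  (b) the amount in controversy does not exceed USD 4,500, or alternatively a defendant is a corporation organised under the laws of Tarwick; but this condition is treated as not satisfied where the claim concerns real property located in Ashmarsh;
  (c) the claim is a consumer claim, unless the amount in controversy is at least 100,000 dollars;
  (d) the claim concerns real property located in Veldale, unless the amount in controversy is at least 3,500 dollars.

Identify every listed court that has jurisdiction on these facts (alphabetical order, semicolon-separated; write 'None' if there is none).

The Civil Court of Ashmarsh:
  (a) The defendants reside as follows — Holtz Works in Tarwick, Tomas Marchetti in Tarwick, Hollis Brightmoor in Selmarsh — not all in Ashmarsh; no such written consent has been filed — none of the alternatives is met. However, the claim is a consumer claim, so the 'unless' proviso supplies this condition. Met.
  (b) The operative events occurred in Casbourne, so one alternative holds. Met.
  (c) The claim is a consumer claim, not a tort claim. Met.
  (d) The amount in controversy is 4,250 dollars, within the USD 250,000 ceiling, so one alternative holds. Satisfied.
  → Every requirement is satisfied — jurisdiction.
The Superior Court of Veldale:
  (a) The amount in controversy is 4,250 dollars, which meets the USD 4,000 floor, so this disjunct is met. And the carve-out is inapplicable — the operative events occurred in Casbourne, not Veldale. Condition met.
  (b) The amount in controversy is 4,250 dollars, within the 4,500 dollars ceiling, which satisfies one of the alternatives. The exception is not triggered, since the claim does not concern real property. Satisfied.
  (c) The claim is a consumer claim. Condition met.
  (d) The claim does not concern real property. However, the amount in controversy is $4,250, which meets the $3,500 floor, so the 'unless' proviso supplies this condition. Condition met.
  → Jurisdiction lies.

the Civil Court of Ashmarsh; the Superior Court of Veldale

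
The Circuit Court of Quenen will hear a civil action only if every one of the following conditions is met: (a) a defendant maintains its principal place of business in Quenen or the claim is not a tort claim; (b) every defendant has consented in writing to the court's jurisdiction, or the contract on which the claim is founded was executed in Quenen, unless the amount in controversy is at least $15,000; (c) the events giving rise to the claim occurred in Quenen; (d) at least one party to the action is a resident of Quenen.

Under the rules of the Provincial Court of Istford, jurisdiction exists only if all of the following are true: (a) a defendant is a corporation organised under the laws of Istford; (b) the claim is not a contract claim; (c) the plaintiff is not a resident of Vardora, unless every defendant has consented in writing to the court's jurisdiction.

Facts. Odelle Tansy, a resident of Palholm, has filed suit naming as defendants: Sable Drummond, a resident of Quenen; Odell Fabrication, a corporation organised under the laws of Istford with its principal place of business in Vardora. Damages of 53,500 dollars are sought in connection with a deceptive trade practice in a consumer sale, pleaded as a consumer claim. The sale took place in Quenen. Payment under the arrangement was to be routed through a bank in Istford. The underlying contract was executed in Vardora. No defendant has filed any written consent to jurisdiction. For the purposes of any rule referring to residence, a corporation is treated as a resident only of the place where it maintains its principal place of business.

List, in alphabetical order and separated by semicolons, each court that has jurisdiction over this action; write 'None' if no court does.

the Circuit Court of Quenen; the Provincial Court of Istford

The Circuit Court of Quenen:
  (a) The claim is a consumer claim, not a tort claim, so this disjunct is met. Satisfied.
  (b) No such written consent has been filed; the contract was executed in Vardora, not Quenen — every alternative fails. However, the amount in controversy is $53,500, which meets the 15,000 dollars floor, so the 'unless' proviso supplies this condition. Met.
  (c) The operative events occurred in Quenen. Satisfied.
  (d) Sable Drummond resides in Quenen. Met.
  → All conditions met; jurisdiction exists.
The Provincial Court of Istford:
  (a) Odell Fabrication is organised under the laws of Istford. Met.
  (b) The claim is a consumer claim, not a contract claim. Condition met.
  (c) The plaintiff resides in Palholm, which is not Vardora. Met.
  → All conditions met; jurisdiction exists.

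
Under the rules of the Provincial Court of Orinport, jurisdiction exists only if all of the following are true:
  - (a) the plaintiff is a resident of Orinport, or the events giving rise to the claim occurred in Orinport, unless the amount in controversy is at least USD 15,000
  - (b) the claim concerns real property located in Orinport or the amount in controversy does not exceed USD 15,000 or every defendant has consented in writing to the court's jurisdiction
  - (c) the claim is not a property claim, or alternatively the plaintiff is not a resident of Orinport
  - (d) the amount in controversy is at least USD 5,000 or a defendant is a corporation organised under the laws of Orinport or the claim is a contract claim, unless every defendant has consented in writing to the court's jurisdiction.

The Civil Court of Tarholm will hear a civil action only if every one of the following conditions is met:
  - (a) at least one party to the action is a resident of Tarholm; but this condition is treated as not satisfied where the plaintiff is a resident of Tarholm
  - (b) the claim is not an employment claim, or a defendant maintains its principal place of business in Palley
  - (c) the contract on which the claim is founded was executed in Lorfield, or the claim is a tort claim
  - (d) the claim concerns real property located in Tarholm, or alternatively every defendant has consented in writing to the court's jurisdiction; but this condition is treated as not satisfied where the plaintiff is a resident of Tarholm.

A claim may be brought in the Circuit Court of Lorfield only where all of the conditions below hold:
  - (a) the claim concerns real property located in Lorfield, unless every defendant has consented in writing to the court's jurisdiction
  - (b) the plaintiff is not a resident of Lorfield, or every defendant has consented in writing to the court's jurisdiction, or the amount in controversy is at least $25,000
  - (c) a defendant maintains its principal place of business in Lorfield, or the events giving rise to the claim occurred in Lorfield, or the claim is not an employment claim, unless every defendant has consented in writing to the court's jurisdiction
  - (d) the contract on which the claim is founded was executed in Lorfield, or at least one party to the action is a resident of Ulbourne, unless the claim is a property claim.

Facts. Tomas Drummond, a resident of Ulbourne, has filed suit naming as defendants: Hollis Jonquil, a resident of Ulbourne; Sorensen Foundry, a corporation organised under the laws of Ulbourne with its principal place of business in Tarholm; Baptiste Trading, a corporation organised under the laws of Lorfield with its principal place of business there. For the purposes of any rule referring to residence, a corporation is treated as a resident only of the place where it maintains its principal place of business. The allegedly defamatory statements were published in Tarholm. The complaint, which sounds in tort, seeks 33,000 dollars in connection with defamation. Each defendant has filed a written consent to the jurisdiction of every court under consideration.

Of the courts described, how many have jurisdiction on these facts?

The Provincial Court of Orinport:
  (a) The plaintiff resides in Ulbourne, not Orinport; the operative events occurred in Tarholm, not Orinport — every alternative fails. However, the amount in controversy is $33,000, which meets the 15,000 dollars floor, so the 'unless' proviso supplies this condition. Met.
  (b) Every defendant has filed written consent, so one alternative holds. Met.
  (c) The claim is a tort claim, not a property claim, so one alternative holds. Condition met.
  (d) The amount in controversy is USD 33,000, which meets the $5,000 floor, which satisfies one of the alternatives. Met.
  → The court has jurisdiction.
The Civil Court of Tarholm:
  (a) Sorensen Foundry resides in Tarholm. The carve-out does not apply: the plaintiff resides in Ulbourne, not Tarholm. Met.
  (b) The claim is a tort claim, not an employment claim, so this disjunct is met. Satisfied.
  (c) The claim is a tort claim, so one alternative holds. Condition met.
  (d) Every defendant has filed written consent, so this disjunct is met. The exception is not triggered, since the plaintiff resides in Ulbourne, not Tarholm. Satisfied.
  → The court has jurisdiction.
The Circuit Court of Lorfield:
  (a) The claim does not concern real property. However, every defendant has filed written consent, so the 'unless' proviso supplies this condition. Condition met.
  (b) The plaintiff resides in Ulbourne, which is not Lorfield, so one alternative holds. Condition met.
  (c) Baptiste Trading has its principal place of business in Lorfield, so this disjunct is met. Satisfied.
  (d) Tomas Drummond resides in Ulbourne, so one alternative holds. Condition met.
  → The court has jurisdiction.
Courts with jurisdiction: the Provincial Court of Orinport, the Civil Court of Tarholm, the Circuit Court of Lorfield — 3 in total.

3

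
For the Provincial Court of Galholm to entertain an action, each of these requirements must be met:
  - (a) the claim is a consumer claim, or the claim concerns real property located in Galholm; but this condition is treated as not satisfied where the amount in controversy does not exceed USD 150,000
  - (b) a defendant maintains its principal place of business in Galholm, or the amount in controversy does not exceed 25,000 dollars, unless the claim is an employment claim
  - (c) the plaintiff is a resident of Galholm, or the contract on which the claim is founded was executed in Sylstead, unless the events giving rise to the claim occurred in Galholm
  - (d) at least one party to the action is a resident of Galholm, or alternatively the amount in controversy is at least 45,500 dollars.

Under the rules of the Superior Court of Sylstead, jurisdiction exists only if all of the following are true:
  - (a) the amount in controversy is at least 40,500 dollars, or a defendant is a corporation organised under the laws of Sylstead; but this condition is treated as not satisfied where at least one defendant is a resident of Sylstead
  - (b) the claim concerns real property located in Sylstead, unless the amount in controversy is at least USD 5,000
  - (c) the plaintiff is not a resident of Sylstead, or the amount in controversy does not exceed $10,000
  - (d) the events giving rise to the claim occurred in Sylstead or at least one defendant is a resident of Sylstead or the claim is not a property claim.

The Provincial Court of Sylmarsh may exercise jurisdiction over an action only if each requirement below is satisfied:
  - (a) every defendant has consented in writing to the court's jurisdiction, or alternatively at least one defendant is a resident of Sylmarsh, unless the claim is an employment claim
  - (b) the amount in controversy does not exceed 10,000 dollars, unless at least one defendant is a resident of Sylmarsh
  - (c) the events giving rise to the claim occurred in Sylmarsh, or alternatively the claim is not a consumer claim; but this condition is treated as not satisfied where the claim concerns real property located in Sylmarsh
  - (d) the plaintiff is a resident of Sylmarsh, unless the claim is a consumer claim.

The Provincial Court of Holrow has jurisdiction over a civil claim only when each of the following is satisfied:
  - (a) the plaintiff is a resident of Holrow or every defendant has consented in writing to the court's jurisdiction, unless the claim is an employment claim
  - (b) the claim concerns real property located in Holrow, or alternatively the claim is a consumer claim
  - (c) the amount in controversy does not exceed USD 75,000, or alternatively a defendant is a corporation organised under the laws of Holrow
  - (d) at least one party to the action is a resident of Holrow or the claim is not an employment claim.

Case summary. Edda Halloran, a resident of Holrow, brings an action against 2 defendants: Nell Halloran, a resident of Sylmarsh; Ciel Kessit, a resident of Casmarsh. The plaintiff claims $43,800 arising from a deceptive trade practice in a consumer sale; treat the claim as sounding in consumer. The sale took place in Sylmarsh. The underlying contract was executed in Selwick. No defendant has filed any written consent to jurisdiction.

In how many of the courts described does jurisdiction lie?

3

The Provincial Court of Galholm:
  (a) The claim is a consumer claim, which satisfies one of the alternatives. But the amount in controversy is $43,800, within the $150,000 ceiling, triggering the carve-out and defeating this condition. Not met.
  (b) No defendant is a corporation; the amount in controversy is 43,800 dollars, above the USD 25,000 ceiling — no alternative holds. Nor does the 'unless' clause help: the claim is a consumer claim, not an employment claim. Not met.
  (c) The plaintiff resides in Holrow, not Galholm; the contract was executed in Selwick, not Sylstead — no alternative holds. Nor does the 'unless' clause help: the operative events occurred in Sylmarsh, not Galholm. Not met.
  (d) No party resides in Galholm; the amount in controversy is USD 43,800, below the 45,500 dollars floor — every alternative fails. Fails.
  → At least one condition fails; no jurisdiction.
The Superior Court of Sylstead:
  (a) The amount in controversy is 43,800 dollars, which meets the 40,500 dollars floor, which satisfies one of the alternatives. The carve-out does not apply: no defendant resides in Sylstead (they reside in Sylmarsh, Casmarsh). Satisfied.
  (b) The claim does not concern real property. The proviso rescues it, though: the amount in controversy is 43,800 dollars, which meets the $5,000 floor. Satisfied.
  (c) The plaintiff resides in Holrow, which is not Sylstead, so this disjunct is met. Satisfied.
  (d) The claim is a consumer claim, not a property claim, so this disjunct is met. Met.
  → Every requirement is satisfied — jurisdiction.
The Provincial Court of Sylmarsh:
  (a) Nell Halloran resides in Sylmarsh, so this disjunct is met. Condition met.
  (b) The amount in controversy is $43,800, above the 10,000 dollars ceiling. But Nell Halloran resides in Sylmarsh, and the 'unless' clause therefore excuses the requirement. Satisfied.
  (c) The operative events occurred in Sylmarsh, which satisfies one of the alternatives. The exception is not triggered, since the claim does not concern real property. Met.
  (d) The plaintiff resides in Holrow, not Sylmarsh. The proviso rescues it, though: the claim is a consumer claim. Satisfied.
  → All conditions met; jurisdiction exists.
The Provincial Court of Holrow:
  (a) The plaintiff resides in Holrow, so this disjunct is met. Condition met.
  (b) The claim is a consumer claim, so this disjunct is met. Satisfied.
  (c) The amount in controversy is $43,800, within the 75,000 dollars ceiling, which satisfies one of the alternatives. Met.
  (d) Edda Halloran resides in Holrow — that alternative is enough. Satisfied.
  → All conditions met; jurisdiction exists.
Courts with jurisdiction: the Superior Court of Sylstead, the Provincial Court of Sylmarsh, the Provincial Court of Holrow — 3 in total.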